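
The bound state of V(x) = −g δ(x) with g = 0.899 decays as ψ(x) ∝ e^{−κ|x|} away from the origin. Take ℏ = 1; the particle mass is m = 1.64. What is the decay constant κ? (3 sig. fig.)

κ = 1.47

Integrating the TISE across x = 0 gives the cusp condition ψ'(0⁺) − ψ'(0⁻) = −(2mg/ℏ²)ψ(0).
With ψ ∝ e^{−κ|x|} this yields −2κ = −2mg/ℏ², so κ = mg/ℏ² = 1.474.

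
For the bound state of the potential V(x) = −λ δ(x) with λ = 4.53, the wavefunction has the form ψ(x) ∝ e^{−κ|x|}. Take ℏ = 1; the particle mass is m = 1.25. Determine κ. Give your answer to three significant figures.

Integrate −(ℏ²/2m)ψ'' − λδ(x)ψ = Eψ from −ε to +ε: the ψ'' term gives ψ'(0⁺) − ψ'(0⁻) and the δ term gives −(2mλ/ℏ²)ψ(0).
With ψ ∝ e^{−κ|x|} this yields −2κ = −2mλ/ℏ², so κ = mλ/ℏ² = 5.663.

κ = 5.66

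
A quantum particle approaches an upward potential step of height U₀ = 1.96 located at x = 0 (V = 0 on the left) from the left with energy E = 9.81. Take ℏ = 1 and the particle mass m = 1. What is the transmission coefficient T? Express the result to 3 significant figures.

The wavenumbers are k₁ = √(2mE)/ℏ = 4.429 on the left and k₂ = √(2m(E − U₀))/ℏ = 3.962 on the right.
Continuity of ψ and ψ′ at the step yields the reflection amplitude r = (k₁ − k₂)/(k₁ + k₂) = 0.05566; thus R = |r|² = 0.003099, T = 0.9969.

T = 0.997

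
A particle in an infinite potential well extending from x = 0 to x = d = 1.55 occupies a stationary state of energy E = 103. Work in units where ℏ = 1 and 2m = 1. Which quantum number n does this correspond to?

n = 5

For an infinite well E_n = n²π²ℏ²/(2md²), so n = (d/πℏ)√(2mE).
n = (1.55/π) × √(2 × 0.5 × 103) = 5.007 → n = 5.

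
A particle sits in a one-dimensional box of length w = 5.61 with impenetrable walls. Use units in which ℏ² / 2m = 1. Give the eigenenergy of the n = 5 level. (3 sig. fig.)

The infinite-well eigenfunctions ψ_n = √(2/w) sin(nπx/w) vanish at both walls, giving E_n = n²π²ℏ²/(2mw²).
E_5 = 5² × π² / (2 × 0.5 × 5.61²) = 7.840.

E = 7.84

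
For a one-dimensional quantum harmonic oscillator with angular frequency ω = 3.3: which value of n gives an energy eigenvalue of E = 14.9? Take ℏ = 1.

n = 4

Invert E_n = (n + ½)ℏω: n = E/ℏω − ½ = 4.015, so n = 4.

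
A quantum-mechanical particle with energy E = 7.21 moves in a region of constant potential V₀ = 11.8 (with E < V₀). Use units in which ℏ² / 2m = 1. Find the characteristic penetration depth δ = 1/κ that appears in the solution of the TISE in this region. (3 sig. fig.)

Since E < V₀ the TISE in this region is ψ'' = κ²ψ with κ = √(2m(V₀ − E))/ℏ.
κ = √(2 × 0.5 × 4.59) = 2.142. The penetration depth is δ = 1/κ = 0.467.

δ = 0.467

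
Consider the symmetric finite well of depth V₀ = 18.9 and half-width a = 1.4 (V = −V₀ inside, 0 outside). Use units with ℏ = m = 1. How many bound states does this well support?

N = 6

The dimensionless depth is z₀ = a√(2mV₀)/ℏ = 1.4 × √(37.80) = 8.607.
A new bound state (alternating even/odd) appears each time z₀ passes a multiple of π/2, so N = ⌊2z₀/π⌋ + 1 = ⌊5.480⌋ + 1 = 6.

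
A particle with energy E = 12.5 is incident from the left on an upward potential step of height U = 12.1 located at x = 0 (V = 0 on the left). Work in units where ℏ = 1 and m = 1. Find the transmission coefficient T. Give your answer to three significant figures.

T = 0.515

On each side the TISE gives plane waves with k = √(2m(E − V))/ℏ: k₁ = √(2·1·12.5) = 5.000, k₂ = √(2·1·0.4) = 0.8944.
Matching ψ and ψ′ at x = 0 gives r = (k₁ − k₂)/(k₁ + k₂), so R = r² = 0.4851 and T = 1 − R = 0.5149.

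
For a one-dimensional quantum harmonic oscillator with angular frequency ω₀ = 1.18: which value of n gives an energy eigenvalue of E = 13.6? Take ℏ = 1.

E_n = ℏω₀(n + ½) ⇒ n = E/(ℏω₀) − ½ = 13.6/1.18 − 0.5 = 11.025 → n = 11.

n = 11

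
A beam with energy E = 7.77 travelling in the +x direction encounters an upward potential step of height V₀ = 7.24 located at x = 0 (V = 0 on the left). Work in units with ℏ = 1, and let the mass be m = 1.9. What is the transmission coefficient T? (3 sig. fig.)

On each side the TISE gives plane waves with k = √(2m(E − V))/ℏ: k₁ = √(2·1.9·7.77) = 5.434, k₂ = √(2·1.9·0.53) = 1.419.
Matching ψ and ψ′ at x = 0 gives r = (k₁ − k₂)/(k₁ + k₂), so R = r² = 0.3432 and T = 1 − R = 0.6568.

T = 0.657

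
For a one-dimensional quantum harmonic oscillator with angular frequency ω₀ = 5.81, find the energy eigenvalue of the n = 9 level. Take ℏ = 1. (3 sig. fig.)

E = 55.2

Using E_n = (n + ½)ℏω₀: E_9 = 9.5 × 5.81 = 55.20.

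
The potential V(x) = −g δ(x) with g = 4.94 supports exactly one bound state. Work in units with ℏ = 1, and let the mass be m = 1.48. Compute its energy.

E = -18.1

The bound state is ψ(x) = √κ e^{−κ|x|}. The derivative jump ψ'(0⁺) − ψ'(0⁻) = −(2mg/ℏ²)ψ(0) fixes κ = mg/ℏ² = 7.311.
Then E = −ℏ²κ²/(2m) = −mg²/(2ℏ²) = -18.06.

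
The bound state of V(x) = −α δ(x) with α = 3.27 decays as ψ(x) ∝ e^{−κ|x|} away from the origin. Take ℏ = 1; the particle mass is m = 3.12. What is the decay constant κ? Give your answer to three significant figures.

Integrate −(ℏ²/2m)ψ'' − αδ(x)ψ = Eψ from −ε to +ε: the ψ'' term gives ψ'(0⁺) − ψ'(0⁻) and the δ term gives −(2mα/ℏ²)ψ(0).
With ψ ∝ e^{−κ|x|} this yields −2κ = −2mα/ℏ², so κ = mα/ℏ² = 10.20.

κ = 10.2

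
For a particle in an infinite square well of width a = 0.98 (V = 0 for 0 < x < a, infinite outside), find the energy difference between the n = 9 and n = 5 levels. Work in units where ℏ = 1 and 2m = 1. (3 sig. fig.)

E_n = n²π²ℏ²/(2ma²), so ΔE = (9² − 5²) π²ℏ²/(2ma²).
ΔE = 56 × π² / (2 × 0.5 × 0.98²) = 575.5.

ΔE = 575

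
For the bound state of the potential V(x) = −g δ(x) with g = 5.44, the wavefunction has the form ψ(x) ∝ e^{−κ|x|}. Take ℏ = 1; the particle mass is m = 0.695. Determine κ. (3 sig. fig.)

Integrating the TISE across x = 0 gives the cusp condition ψ'(0⁺) − ψ'(0⁻) = −(2mg/ℏ²)ψ(0).
With ψ ∝ e^{−κ|x|} this yields −2κ = −2mg/ℏ², so κ = mg/ℏ² = 3.781.

κ = 3.78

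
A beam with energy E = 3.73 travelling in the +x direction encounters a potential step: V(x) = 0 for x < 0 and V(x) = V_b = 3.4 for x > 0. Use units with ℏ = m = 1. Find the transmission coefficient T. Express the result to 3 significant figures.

T = 0.707

The wavenumbers are k₁ = √(2mE)/ℏ = 2.731 on the left and k₂ = √(2m(E − V_b))/ℏ = 0.8124 on the right.
Matching ψ and ψ′ at x = 0 gives r = (k₁ − k₂)/(k₁ + k₂), so R = r² = 0.2932 and T = 1 − R = 0.7068.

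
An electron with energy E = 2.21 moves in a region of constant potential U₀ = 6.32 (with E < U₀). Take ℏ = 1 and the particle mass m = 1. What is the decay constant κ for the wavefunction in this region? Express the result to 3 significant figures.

Since E < U₀ the TISE in this region is ψ'' = κ²ψ with κ = √(2m(U₀ − E))/ℏ.
κ = √(2 × 1 × 4.11) = 2.867.

κ = 2.87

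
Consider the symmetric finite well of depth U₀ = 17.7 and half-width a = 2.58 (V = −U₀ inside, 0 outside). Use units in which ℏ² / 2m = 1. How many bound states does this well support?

N = 7

The dimensionless depth is z₀ = a√(2mU₀)/ℏ = 2.58 × √(17.70) = 10.85.
The even/odd transcendental equations gain one root per π/2 in z₀, giving N = 1 + ⌊2z₀/π⌋ = 1 + ⌊6.910⌋ = 7.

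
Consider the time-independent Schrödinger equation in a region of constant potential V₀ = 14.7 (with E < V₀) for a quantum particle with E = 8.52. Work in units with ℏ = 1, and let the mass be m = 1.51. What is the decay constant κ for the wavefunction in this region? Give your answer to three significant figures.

κ = 4.32

Since E < V₀ the TISE in this region is ψ'' = κ²ψ with κ = √(2m(V₀ − E))/ℏ.
κ = √(2 × 1.51 × 6.18) = 4.320.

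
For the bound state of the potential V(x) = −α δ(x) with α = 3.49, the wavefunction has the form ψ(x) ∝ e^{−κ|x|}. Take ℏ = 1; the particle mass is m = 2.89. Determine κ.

Integrate −(ℏ²/2m)ψ'' − αδ(x)ψ = Eψ from −ε to +ε: the ψ'' term gives ψ'(0⁺) − ψ'(0⁻) and the δ term gives −(2mα/ℏ²)ψ(0).
With ψ ∝ e^{−κ|x|} this yields −2κ = −2mα/ℏ², so κ = mα/ℏ² = 10.09.

κ = 10.1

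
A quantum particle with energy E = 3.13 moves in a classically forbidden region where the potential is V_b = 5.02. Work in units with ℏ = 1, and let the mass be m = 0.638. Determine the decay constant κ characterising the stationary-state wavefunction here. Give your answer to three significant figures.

Since E < V_b the TISE in this region is ψ'' = κ²ψ with κ = √(2m(V_b − E))/ℏ.
κ = √(2 × 0.638 × 1.89) = 1.553.

κ = 1.55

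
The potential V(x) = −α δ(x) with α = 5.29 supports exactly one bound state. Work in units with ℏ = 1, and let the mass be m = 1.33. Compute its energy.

For x ≠ 0 the bound state is ψ ∝ e^{−κ|x|}; integrating the TISE across the delta gives the cusp condition 2κ = 2mα/ℏ², so κ = 7.036.
Then E = −ℏ²κ²/(2m) = −mα²/(2ℏ²) = -18.61.

E = -18.6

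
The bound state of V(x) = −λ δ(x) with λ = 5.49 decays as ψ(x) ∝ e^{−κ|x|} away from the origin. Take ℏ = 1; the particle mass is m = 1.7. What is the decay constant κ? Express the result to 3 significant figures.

κ = 9.33

Integrate −(ℏ²/2m)ψ'' − λδ(x)ψ = Eψ from −ε to +ε: the ψ'' term gives ψ'(0⁺) − ψ'(0⁻) and the δ term gives −(2mλ/ℏ²)ψ(0).
With ψ ∝ e^{−κ|x|} this yields −2κ = −2mλ/ℏ², so κ = mλ/ℏ² = 9.333.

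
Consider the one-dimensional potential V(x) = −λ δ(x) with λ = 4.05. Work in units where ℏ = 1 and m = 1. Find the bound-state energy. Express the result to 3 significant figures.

The bound state is ψ(x) = √κ e^{−κ|x|}. The derivative jump ψ'(0⁺) − ψ'(0⁻) = −(2mλ/ℏ²)ψ(0) fixes κ = mλ/ℏ² = 4.050.
Then E = −ℏ²κ²/(2m) = −mλ²/(2ℏ²) = -8.201.

E = -8.20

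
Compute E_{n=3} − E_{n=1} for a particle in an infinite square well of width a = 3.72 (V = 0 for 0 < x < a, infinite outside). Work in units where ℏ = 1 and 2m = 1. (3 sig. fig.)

ΔE = 5.71

E_n = n²π²ℏ²/(2ma²), so ΔE = (3² − 1²) π²ℏ²/(2ma²).
ΔE = 8 × π² / (2 × 0.5 × 3.72²) = 5.706.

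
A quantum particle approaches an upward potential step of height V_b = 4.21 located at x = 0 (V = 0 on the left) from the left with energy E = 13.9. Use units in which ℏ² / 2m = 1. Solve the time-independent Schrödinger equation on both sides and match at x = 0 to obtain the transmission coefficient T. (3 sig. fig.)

The wavenumbers are k₁ = √(2mE)/ℏ = 3.728 on the left and k₂ = √(2m(E − V_b))/ℏ = 3.113 on the right.
Continuity of ψ and ψ′ at the step yields the reflection amplitude r = (k₁ − k₂)/(k₁ + k₂) = 0.08995; thus R = |r|² = 0.008092, T = 0.9919.

T = 0.992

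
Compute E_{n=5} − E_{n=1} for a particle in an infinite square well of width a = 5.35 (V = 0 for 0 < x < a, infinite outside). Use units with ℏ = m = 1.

ΔE = 4.14

E_n = n²π²ℏ²/(2ma²), so ΔE = (5² − 1²) π²ℏ²/(2ma²).
ΔE = 24 × π² / (2 × 1 × 5.35²) = 4.138.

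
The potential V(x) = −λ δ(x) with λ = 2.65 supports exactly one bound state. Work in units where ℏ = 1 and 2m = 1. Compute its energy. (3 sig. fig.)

E = -1.76

The bound state is ψ(x) = √κ e^{−κ|x|}. The derivative jump ψ'(0⁺) − ψ'(0⁻) = −(2mλ/ℏ²)ψ(0) fixes κ = mλ/ℏ² = 1.325.
Then E = −ℏ²κ²/(2m) = −mλ²/(2ℏ²) = -1.756.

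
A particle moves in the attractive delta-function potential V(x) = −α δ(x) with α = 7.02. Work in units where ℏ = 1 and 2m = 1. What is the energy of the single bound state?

E = -12.3

For x ≠ 0 the bound state is ψ ∝ e^{−κ|x|}; integrating the TISE across the delta gives the cusp condition 2κ = 2mα/ℏ², so κ = 3.510.
Then E = −ℏ²κ²/(2m) = −mα²/(2ℏ²) = -12.32.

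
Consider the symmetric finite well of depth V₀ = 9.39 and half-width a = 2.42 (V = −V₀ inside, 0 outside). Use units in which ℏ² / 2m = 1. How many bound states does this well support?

Define the well-strength parameter z₀ = (a/ℏ)√(2mV₀) = 2.42 × √(2·0.5·9.39) = 7.416.
A new bound state (alternating even/odd) appears each time z₀ passes a multiple of π/2, so N = ⌊2z₀/π⌋ + 1 = ⌊4.721⌋ + 1 = 5.

N = 5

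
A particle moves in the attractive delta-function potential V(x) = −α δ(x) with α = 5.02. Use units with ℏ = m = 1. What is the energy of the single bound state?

E = -12.6

For x ≠ 0 the bound state is ψ ∝ e^{−κ|x|}; integrating the TISE across the delta gives the cusp condition 2κ = 2mα/ℏ², so κ = 5.020.
Then E = −ℏ²κ²/(2m) = −mα²/(2ℏ²) = -12.60.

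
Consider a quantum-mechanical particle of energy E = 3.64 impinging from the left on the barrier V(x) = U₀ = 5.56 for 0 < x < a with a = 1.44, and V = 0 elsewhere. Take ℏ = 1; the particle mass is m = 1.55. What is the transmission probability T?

E < U₀: inside the barrier ψ ∝ e^{±κx} with κ = √(2m(U₀ − E))/ℏ = 2.440.
κa = 3.513, sinh(κa) = 16.76.
Matching ψ, ψ′ at both faces gives T = [1 + U₀² sinh²(κa) / (4E(U₀ − E))]⁻¹ = 1/311.7 = 0.00321.

T = 0.00321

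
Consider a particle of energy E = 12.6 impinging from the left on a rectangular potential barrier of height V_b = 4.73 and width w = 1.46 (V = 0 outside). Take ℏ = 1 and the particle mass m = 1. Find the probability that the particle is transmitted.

T = 0.988

E > V_b: inside the barrier k₂ = √(2m(E − V_b))/ℏ = 3.967, k₂w = 5.792.
T = [1 + V_b² sin²(k₂w) / (4E(E − V_b))]⁻¹ = 1/1.013 = 0.988.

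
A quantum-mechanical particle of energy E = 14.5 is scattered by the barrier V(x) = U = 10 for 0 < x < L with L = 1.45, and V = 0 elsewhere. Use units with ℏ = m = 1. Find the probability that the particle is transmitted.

T = 0.749

Above the barrier the interior wavenumber is k₂ = √(2m(E − U))/ℏ = 3.000, giving phase k₂L = 4.350.
Matching at both interfaces gives T⁻¹ = 1 + U² sin²(k₂L) / [4E(E − U)] = 1.335, hence T = 0.749.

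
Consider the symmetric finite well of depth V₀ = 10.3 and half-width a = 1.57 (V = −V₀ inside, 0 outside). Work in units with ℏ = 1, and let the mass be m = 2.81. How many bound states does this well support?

N = 8

The dimensionless depth is z₀ = a√(2mV₀)/ℏ = 1.57 × √(57.89) = 11.95.
The even/odd transcendental equations gain one root per π/2 in z₀, giving N = 1 + ⌊2z₀/π⌋ = 1 + ⌊7.604⌋ = 8.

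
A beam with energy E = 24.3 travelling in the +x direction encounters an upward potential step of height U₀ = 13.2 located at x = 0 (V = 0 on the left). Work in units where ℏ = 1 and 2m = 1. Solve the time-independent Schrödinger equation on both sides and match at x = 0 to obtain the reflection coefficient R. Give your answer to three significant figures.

The wavenumbers are k₁ = √(2mE)/ℏ = 4.930 on the left and k₂ = √(2m(E − U₀))/ℏ = 3.332 on the right.
Continuity of ψ and ψ′ at the step yields the reflection amplitude r = (k₁ − k₂)/(k₁ + k₂) = 0.1934; thus R = |r|² = 0.03741, T = 0.9626.

R = 0.0374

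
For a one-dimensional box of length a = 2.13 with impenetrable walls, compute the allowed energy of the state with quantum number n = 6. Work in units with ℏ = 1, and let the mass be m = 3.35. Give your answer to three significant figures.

Requiring ψ(0) = ψ(a) = 0 quantises k = nπ/a, hence E_n = ℏ²k²/2m = n²π²ℏ²/(2ma²).
E_6 = 6² × π² / (2 × 3.35 × 2.13²) = 11.69.

E = 11.7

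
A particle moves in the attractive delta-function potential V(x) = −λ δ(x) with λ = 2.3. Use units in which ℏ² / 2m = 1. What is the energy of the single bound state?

For x ≠ 0 the bound state is ψ ∝ e^{−κ|x|}; integrating the TISE across the delta gives the cusp condition 2κ = 2mλ/ℏ², so κ = 1.150.
Then E = −ℏ²κ²/(2m) = −mλ²/(2ℏ²) = -1.323.

E = -1.32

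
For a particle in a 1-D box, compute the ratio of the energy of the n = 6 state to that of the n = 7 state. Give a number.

Since E_n ∝ n², the ratio is (6/7)² = 0.734694.

0.734694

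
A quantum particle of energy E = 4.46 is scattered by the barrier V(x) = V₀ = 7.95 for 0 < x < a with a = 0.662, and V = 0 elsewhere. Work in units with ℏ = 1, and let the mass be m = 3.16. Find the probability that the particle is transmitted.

E < V₀: inside the barrier ψ ∝ e^{±κx} with κ = √(2m(V₀ − E))/ℏ = 4.696.
κa = 3.109, sinh(κa) = 11.18.
The exact tunnelling result is T⁻¹ = 1 + V₀² sinh²(κa) / [4E(V₀ − E)] = 127.8, so T = 0.00782.

T = 0.00782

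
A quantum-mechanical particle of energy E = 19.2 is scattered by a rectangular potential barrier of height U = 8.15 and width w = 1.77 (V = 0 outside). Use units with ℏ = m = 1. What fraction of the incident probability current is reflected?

E > U: inside the barrier k₂ = √(2m(E − U))/ℏ = 4.701, k₂w = 8.321.
Matching at both interfaces gives T⁻¹ = 1 + U² sin²(k₂w) / [4E(E − U)] = 1.062, hence T = 0.941.
R = 1 − T = 0.0587.

R = 0.0587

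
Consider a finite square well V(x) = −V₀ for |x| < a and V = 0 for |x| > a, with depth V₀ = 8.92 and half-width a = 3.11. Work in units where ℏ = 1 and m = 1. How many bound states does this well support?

N = 9

Define the well-strength parameter z₀ = (a/ℏ)√(2mV₀) = 3.11 × √(2·1·8.92) = 13.14.
A new bound state (alternating even/odd) appears each time z₀ passes a multiple of π/2, so N = ⌊2z₀/π⌋ + 1 = ⌊8.363⌋ + 1 = 9.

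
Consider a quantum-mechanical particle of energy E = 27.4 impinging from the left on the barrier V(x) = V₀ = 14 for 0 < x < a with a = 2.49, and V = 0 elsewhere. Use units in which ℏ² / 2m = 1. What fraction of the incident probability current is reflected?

R = 0.0123

E > V₀: inside the barrier k₂ = √(2m(E − V₀))/ℏ = 3.661, k₂a = 9.115.
T = [1 + V₀² sin²(k₂a) / (4E(E − V₀))]⁻¹ = 1/1.012 = 0.988.
R = 1 − T = 0.0123.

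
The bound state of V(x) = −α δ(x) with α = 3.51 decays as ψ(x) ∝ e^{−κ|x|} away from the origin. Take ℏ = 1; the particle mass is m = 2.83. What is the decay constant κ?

Integrate −(ℏ²/2m)ψ'' − αδ(x)ψ = Eψ from −ε to +ε: the ψ'' term gives ψ'(0⁺) − ψ'(0⁻) and the δ term gives −(2mα/ℏ²)ψ(0).
With ψ ∝ e^{−κ|x|} this yields −2κ = −2mα/ℏ², so κ = mα/ℏ² = 9.933.

κ = 9.93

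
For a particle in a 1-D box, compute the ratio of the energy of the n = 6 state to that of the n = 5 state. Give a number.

1.44

E_n = n²π²ℏ²/(2mL²) so the ratio is n₂²/n₁² = 36/25 = 1.44.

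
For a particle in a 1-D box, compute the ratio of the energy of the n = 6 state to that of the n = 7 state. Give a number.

E_n = n²π²ℏ²/(2mL²) so the ratio is n₂²/n₁² = 36/49 = 0.734694.

0.734694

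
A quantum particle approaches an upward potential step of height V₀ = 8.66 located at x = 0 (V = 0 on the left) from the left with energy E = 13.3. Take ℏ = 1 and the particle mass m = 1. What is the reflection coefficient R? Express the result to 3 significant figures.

R = 0.0662

On each side the TISE gives plane waves with k = √(2m(E − V))/ℏ: k₁ = √(2·1·13.3) = 5.158, k₂ = √(2·1·4.64) = 3.046.
Matching ψ and ψ′ at x = 0 gives r = (k₁ − k₂)/(k₁ + k₂), so R = r² = 0.06623 and T = 1 − R = 0.9338.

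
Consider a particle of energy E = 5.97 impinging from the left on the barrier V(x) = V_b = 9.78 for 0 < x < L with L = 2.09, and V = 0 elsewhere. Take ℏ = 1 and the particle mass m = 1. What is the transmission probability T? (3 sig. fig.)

T = 0.0000371

E < V_b: inside the barrier ψ ∝ e^{±κx} with κ = √(2m(V_b − E))/ℏ = 2.760.
κL = 5.769, sinh(κL) = 160.2.
Matching ψ, ψ′ at both faces gives T = [1 + V_b² sinh²(κL) / (4E(V_b − E))]⁻¹ = 1/26970 = 0.0000371.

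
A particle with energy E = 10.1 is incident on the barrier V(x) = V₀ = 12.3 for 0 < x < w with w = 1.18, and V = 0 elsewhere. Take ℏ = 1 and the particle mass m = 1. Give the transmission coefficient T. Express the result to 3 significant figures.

E < V₀: inside the barrier ψ ∝ e^{±κx} with κ = √(2m(V₀ − E))/ℏ = 2.098.
κw = 2.475, sinh(κw) = 5.900.
Matching ψ, ψ′ at both faces gives T = [1 + V₀² sinh²(κw) / (4E(V₀ − E))]⁻¹ = 1/60.25 = 0.0166.

T = 0.0166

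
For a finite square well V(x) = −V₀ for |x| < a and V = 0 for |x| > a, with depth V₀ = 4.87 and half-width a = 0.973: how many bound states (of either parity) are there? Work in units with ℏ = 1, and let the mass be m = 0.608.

N = 2

The dimensionless depth is z₀ = a√(2mV₀)/ℏ = 0.973 × √(5.922) = 2.368.
The even/odd transcendental equations gain one root per π/2 in z₀, giving N = 1 + ⌊2z₀/π⌋ = 1 + ⌊1.507⌋ = 2.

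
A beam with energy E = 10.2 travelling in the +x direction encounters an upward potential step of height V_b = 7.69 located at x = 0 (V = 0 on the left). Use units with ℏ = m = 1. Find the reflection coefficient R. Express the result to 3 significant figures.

The wavenumbers are k₁ = √(2mE)/ℏ = 4.517 on the left and k₂ = √(2m(E − V_b))/ℏ = 2.241 on the right.
Continuity of ψ and ψ′ at the step yields the reflection amplitude r = (k₁ − k₂)/(k₁ + k₂) = 0.3368; thus R = |r|² = 0.1135, T = 0.8865.

R = 0.113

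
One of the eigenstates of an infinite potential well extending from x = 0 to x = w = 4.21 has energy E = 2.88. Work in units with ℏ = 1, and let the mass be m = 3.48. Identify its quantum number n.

For an infinite well E_n = n²π²ℏ²/(2mw²), so n = (w/πℏ)√(2mE).
n = (4.21/π) × √(2 × 3.48 × 2.88) = 6.000 → n = 6.

n = 6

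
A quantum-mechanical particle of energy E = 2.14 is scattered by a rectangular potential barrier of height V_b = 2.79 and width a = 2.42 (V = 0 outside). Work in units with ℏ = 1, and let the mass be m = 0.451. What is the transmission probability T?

T = 0.0688

Since E < V_b the interior solution is evanescent with decay constant κ = √(2m(V_b − E))/ℏ = 0.7657.
κa = 1.853, sinh(κa) = 3.111.
The exact tunnelling result is T⁻¹ = 1 + V_b² sinh²(κa) / [4E(V_b − E)] = 14.54, so T = 0.0688.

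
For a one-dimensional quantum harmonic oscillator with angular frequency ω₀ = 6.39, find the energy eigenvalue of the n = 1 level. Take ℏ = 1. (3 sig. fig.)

The oscillator eigenvalues are E_n = ℏω₀(n + ½), so E_1 = 6.39 × 1.5 = 9.585.

E = 9.59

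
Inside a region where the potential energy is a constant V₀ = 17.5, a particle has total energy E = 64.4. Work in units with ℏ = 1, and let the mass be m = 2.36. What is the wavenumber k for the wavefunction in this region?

k = 14.9

With E > V₀ the solution is oscillatory, ψ ∝ e^{±ikx} with k = √(2m(E − V₀))/ℏ.
k = √(2 × 2.36 × 46.9) = 14.88.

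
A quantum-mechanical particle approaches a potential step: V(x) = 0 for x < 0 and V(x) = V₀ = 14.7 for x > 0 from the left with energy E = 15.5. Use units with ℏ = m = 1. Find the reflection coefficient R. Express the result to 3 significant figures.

The wavenumbers are k₁ = √(2mE)/ℏ = 5.568 on the left and k₂ = √(2m(E − V₀))/ℏ = 1.265 on the right.
Matching ψ and ψ′ at x = 0 gives r = (k₁ − k₂)/(k₁ + k₂), so R = r² = 0.3966 and T = 1 − R = 0.6034.

R = 0.397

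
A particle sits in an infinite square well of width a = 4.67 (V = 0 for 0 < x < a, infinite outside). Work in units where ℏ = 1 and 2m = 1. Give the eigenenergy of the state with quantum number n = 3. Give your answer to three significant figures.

Requiring ψ(0) = ψ(a) = 0 quantises k = nπ/a, hence E_n = ℏ²k²/2m = n²π²ℏ²/(2ma²).
E_3 = 3² × π² / (2 × 0.5 × 4.67²) = 4.073.

E = 4.07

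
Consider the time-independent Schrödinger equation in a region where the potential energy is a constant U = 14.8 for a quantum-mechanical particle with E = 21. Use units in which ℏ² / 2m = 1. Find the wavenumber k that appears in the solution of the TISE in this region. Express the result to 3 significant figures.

With E > U the solution is oscillatory, ψ ∝ e^{±ikx} with k = √(2m(E − U))/ℏ.
k = √(2 × 0.5 × 6.2) = 2.490.

k = 2.49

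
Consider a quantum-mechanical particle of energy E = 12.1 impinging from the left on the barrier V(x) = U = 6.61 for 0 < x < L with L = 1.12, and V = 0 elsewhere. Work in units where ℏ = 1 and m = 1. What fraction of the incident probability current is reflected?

R = 0.0456

Above the barrier the interior wavenumber is k₂ = √(2m(E − U))/ℏ = 3.314, giving phase k₂L = 3.711.
Matching at both interfaces gives T⁻¹ = 1 + U² sin²(k₂L) / [4E(E − U)] = 1.048, hence T = 0.954.
R = 1 − T = 0.0456.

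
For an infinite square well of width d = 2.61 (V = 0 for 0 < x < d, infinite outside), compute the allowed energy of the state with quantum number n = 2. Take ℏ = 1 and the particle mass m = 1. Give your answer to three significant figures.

Requiring ψ(0) = ψ(d) = 0 quantises k = nπ/d, hence E_n = ℏ²k²/2m = n²π²ℏ²/(2md²).
E_2 = 2² × π² / (2 × 1 × 2.61²) = 2.898.

E = 2.90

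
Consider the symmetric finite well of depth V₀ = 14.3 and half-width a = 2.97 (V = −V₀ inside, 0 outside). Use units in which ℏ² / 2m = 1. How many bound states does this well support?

N = 8

The dimensionless depth is z₀ = a√(2mV₀)/ℏ = 2.97 × √(14.30) = 11.23.
A new bound state (alternating even/odd) appears each time z₀ passes a multiple of π/2, so N = ⌊2z₀/π⌋ + 1 = ⌊7.150⌋ + 1 = 8.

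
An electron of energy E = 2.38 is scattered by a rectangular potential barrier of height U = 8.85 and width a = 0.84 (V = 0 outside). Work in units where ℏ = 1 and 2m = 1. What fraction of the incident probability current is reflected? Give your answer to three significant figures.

R = 0.957

E < U: inside the barrier ψ ∝ e^{±κx} with κ = √(2m(U − E))/ℏ = 2.544.
κa = 2.137, sinh(κa) = 4.176.
Matching ψ, ψ′ at both faces gives T = [1 + U² sinh²(κa) / (4E(U − E))]⁻¹ = 1/23.18 = 0.0431.
R = 1 − T = 0.957.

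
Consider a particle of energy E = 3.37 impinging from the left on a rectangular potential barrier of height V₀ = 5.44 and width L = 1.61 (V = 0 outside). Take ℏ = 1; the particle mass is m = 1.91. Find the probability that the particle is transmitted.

E < V₀: inside the barrier ψ ∝ e^{±κx} with κ = √(2m(V₀ − E))/ℏ = 2.812.
κL = 4.527, sinh(κL) = 46.25.
Matching ψ, ψ′ at both faces gives T = [1 + V₀² sinh²(κL) / (4E(V₀ − E))]⁻¹ = 1/2270 = 0.000441.

T = 0.000441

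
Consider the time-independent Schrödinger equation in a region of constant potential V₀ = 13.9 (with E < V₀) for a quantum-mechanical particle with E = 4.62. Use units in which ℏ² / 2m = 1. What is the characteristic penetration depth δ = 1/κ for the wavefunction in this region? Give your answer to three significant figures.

Since E < V₀ the TISE in this region is ψ'' = κ²ψ with κ = √(2m(V₀ − E))/ℏ.
κ = √(2 × 0.5 × 9.28) = 3.046. The penetration depth is δ = 1/κ = 0.328.

δ = 0.328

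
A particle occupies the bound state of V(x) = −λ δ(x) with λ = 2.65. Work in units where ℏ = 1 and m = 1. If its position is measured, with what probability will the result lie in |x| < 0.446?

The normalised bound state is ψ = √κ e^{−κ|x|} with κ = mλ/ℏ² = 2.650.
P(|x| < d) = ∫_{−d}^{d} κ e^{−2κ|x|} dx = 1 − e^{−2κd} = 1 − e^{−2.364} = 0.9059.

P = 0.906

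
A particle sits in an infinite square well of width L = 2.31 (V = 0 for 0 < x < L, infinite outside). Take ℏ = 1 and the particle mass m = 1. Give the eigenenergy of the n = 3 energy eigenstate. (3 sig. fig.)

The infinite-well eigenfunctions ψ_n = √(2/L) sin(nπx/L) vanish at both walls, giving E_n = n²π²ℏ²/(2mL²).
E_3 = 3² × π² / (2 × 1 × 2.31²) = 8.323.

E = 8.32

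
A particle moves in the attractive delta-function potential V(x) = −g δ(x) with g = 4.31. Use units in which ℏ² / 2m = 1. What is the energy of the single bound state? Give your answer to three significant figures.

The bound state is ψ(x) = √κ e^{−κ|x|}. The derivative jump ψ'(0⁺) − ψ'(0⁻) = −(2mg/ℏ²)ψ(0) fixes κ = mg/ℏ² = 2.155.
Then E = −ℏ²κ²/(2m) = −mg²/(2ℏ²) = -4.644.

E = -4.64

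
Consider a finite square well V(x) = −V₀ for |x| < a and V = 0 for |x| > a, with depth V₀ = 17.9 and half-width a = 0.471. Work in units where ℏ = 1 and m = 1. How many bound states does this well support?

Define the well-strength parameter z₀ = (a/ℏ)√(2mV₀) = 0.471 × √(2·1·17.9) = 2.818.
The even/odd transcendental equations gain one root per π/2 in z₀, giving N = 1 + ⌊2z₀/π⌋ = 1 + ⌊1.794⌋ = 2.

N = 2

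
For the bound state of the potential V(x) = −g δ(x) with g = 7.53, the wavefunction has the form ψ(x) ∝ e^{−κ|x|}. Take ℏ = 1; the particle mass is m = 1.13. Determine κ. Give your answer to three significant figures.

Integrate −(ℏ²/2m)ψ'' − gδ(x)ψ = Eψ from −ε to +ε: the ψ'' term gives ψ'(0⁺) − ψ'(0⁻) and the δ term gives −(2mg/ℏ²)ψ(0).
With ψ ∝ e^{−κ|x|} this yields −2κ = −2mg/ℏ², so κ = mg/ℏ² = 8.509.

κ = 8.51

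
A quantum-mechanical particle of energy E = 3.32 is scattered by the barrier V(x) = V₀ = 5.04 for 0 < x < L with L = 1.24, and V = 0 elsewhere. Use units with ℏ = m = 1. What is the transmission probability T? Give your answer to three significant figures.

T = 0.0356

Since E < V₀ the interior solution is evanescent with decay constant κ = √(2m(V₀ − E))/ℏ = 1.855.
κL = 2.300, sinh(κL) = 4.936.
Matching ψ, ψ′ at both faces gives T = [1 + V₀² sinh²(κL) / (4E(V₀ − E))]⁻¹ = 1/28.10 = 0.0356.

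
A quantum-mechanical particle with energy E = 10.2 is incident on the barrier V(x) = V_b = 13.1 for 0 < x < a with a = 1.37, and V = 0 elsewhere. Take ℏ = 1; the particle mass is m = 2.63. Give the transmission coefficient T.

E < V_b: inside the barrier ψ ∝ e^{±κx} with κ = √(2m(V_b − E))/ℏ = 3.906.
κa = 5.351, sinh(κa) = 105.4.
Matching ψ, ψ′ at both faces gives T = [1 + V_b² sinh²(κa) / (4E(V_b − E))]⁻¹ = 1/16110 = 0.0000621.

T = 0.0000621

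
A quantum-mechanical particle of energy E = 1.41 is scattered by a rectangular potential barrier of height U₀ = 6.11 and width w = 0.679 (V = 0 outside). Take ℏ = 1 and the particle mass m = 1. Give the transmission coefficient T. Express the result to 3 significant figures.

T = 0.0436

Since E < U₀ the interior solution is evanescent with decay constant κ = √(2m(U₀ − E))/ℏ = 3.066.
κw = 2.082, sinh(κw) = 3.947.
Matching ψ, ψ′ at both faces gives T = [1 + U₀² sinh²(κw) / (4E(U₀ − E))]⁻¹ = 1/22.94 = 0.0436.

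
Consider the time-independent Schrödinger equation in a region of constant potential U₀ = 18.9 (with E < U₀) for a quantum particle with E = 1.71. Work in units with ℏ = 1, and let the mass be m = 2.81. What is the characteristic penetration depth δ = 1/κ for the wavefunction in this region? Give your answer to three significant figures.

δ = 0.102

Since E < U₀ the TISE in this region is ψ'' = κ²ψ with κ = √(2m(U₀ − E))/ℏ.
κ = √(2 × 2.81 × 17.19) = 9.829. The penetration depth is δ = 1/κ = 0.102.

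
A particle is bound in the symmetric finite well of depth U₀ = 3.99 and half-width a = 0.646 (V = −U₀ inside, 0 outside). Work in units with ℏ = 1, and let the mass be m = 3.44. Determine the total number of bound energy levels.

N = 3

The dimensionless depth is z₀ = a√(2mU₀)/ℏ = 0.646 × √(27.45) = 3.385.
A new bound state (alternating even/odd) appears each time z₀ passes a multiple of π/2, so N = ⌊2z₀/π⌋ + 1 = ⌊2.155⌋ + 1 = 3.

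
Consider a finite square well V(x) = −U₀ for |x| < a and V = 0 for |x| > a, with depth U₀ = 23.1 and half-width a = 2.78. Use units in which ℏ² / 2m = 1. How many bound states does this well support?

N = 9

Define the well-strength parameter z₀ = (a/ℏ)√(2mU₀) = 2.78 × √(2·0.5·23.1) = 13.36.
The even/odd transcendental equations gain one root per π/2 in z₀, giving N = 1 + ⌊2z₀/π⌋ = 1 + ⌊8.506⌋ = 9.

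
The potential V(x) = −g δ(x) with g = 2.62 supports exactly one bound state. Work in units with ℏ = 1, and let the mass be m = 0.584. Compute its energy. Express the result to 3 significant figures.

The bound state is ψ(x) = √κ e^{−κ|x|}. The derivative jump ψ'(0⁺) − ψ'(0⁻) = −(2mg/ℏ²)ψ(0) fixes κ = mg/ℏ² = 1.530.
Then E = −ℏ²κ²/(2m) = −mg²/(2ℏ²) = -2.004.

E = -2.00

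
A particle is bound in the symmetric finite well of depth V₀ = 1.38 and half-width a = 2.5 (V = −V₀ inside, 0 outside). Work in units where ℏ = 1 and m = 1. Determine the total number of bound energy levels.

Define the well-strength parameter z₀ = (a/ℏ)√(2mV₀) = 2.5 × √(2·1·1.38) = 4.153.
The even/odd transcendental equations gain one root per π/2 in z₀, giving N = 1 + ⌊2z₀/π⌋ = 1 + ⌊2.644⌋ = 3.

N = 3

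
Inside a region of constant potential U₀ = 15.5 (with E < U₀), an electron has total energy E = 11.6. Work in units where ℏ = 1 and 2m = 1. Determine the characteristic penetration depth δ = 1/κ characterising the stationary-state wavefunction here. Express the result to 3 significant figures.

δ = 0.506

Since E < U₀ the TISE in this region is ψ'' = κ²ψ with κ = √(2m(U₀ − E))/ℏ.
κ = √(2 × 0.5 × 3.9) = 1.975. The penetration depth is δ = 1/κ = 0.506.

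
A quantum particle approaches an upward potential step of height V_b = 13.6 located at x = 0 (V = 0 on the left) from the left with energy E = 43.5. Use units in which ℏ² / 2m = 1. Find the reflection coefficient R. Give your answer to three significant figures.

R = 0.00873

The wavenumbers are k₁ = √(2mE)/ℏ = 6.595 on the left and k₂ = √(2m(E − V_b))/ℏ = 5.468 on the right.
Matching ψ and ψ′ at x = 0 gives r = (k₁ − k₂)/(k₁ + k₂), so R = r² = 0.008733 and T = 1 − R = 0.9913.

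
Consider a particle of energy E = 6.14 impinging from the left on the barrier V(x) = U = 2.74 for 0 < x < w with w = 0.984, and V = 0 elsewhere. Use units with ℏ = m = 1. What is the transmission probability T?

T = 0.974

E > U: inside the barrier k₂ = √(2m(E − U))/ℏ = 2.608, k₂w = 2.566.
T = [1 + U² sin²(k₂w) / (4E(E − U))]⁻¹ = 1/1.027 = 0.974.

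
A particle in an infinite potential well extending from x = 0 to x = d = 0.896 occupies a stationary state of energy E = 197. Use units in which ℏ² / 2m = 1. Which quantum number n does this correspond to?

For an infinite well E_n = n²π²ℏ²/(2md²), so n = (d/πℏ)√(2mE).
n = (0.896/π) × √(2 × 0.5 × 197) = 4.003 → n = 4.

n = 4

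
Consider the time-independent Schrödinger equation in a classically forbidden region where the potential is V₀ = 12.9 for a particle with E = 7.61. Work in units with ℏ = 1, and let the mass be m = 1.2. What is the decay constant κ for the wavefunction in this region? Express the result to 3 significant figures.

Since E < V₀ the TISE in this region is ψ'' = κ²ψ with κ = √(2m(V₀ − E))/ℏ.
κ = √(2 × 1.2 × 5.29) = 3.563.

κ = 3.56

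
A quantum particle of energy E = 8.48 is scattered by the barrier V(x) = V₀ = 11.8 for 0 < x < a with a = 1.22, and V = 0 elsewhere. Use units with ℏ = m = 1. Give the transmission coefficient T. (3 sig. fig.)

T = 0.00600

E < V₀: inside the barrier ψ ∝ e^{±κx} with κ = √(2m(V₀ − E))/ℏ = 2.577.
κa = 3.144, sinh(κa) = 11.57.
Matching ψ, ψ′ at both faces gives T = [1 + V₀² sinh²(κa) / (4E(V₀ − E))]⁻¹ = 1/166.6 = 0.00600.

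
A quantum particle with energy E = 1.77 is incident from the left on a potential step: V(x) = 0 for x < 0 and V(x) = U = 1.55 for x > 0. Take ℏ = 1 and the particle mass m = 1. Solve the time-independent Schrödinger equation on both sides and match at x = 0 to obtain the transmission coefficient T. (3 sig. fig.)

T = 0.771

On each side the TISE gives plane waves with k = √(2m(E − V))/ℏ: k₁ = √(2·1·1.77) = 1.881, k₂ = √(2·1·0.22) = 0.6633.
Matching ψ and ψ′ at x = 0 gives r = (k₁ − k₂)/(k₁ + k₂), so R = r² = 0.2291 and T = 1 − R = 0.7709.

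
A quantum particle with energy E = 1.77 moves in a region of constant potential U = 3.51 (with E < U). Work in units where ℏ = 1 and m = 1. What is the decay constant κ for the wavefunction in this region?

Since E < U the TISE in this region is ψ'' = κ²ψ with κ = √(2m(U − E))/ℏ.
κ = √(2 × 1 × 1.74) = 1.865.

κ = 1.87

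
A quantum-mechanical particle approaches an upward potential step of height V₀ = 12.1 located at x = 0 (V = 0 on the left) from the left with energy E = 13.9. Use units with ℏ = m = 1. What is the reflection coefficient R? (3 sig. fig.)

R = 0.222

On each side the TISE gives plane waves with k = √(2m(E − V))/ℏ: k₁ = √(2·1·13.9) = 5.273, k₂ = √(2·1·1.8) = 1.897.
Continuity of ψ and ψ′ at the step yields the reflection amplitude r = (k₁ − k₂)/(k₁ + k₂) = 0.4707; thus R = |r|² = 0.2216, T = 0.7784.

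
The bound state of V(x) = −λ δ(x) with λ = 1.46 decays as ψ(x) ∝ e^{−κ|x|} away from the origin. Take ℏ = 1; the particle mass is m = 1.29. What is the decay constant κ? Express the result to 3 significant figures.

Integrating the TISE across x = 0 gives the cusp condition ψ'(0⁺) − ψ'(0⁻) = −(2mλ/ℏ²)ψ(0).
With ψ ∝ e^{−κ|x|} this yields −2κ = −2mλ/ℏ², so κ = mλ/ℏ² = 1.883.

κ = 1.88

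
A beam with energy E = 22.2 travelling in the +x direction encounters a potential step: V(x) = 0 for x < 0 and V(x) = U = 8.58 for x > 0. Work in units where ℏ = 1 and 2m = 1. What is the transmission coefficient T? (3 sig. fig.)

T = 0.985

On each side the TISE gives plane waves with k = √(2m(E − V))/ℏ: k₁ = √(2·½·22.2) = 4.712, k₂ = √(2·½·13.62) = 3.691.
Continuity of ψ and ψ′ at the step yields the reflection amplitude r = (k₁ − k₂)/(k₁ + k₂) = 0.1215; thus R = |r|² = 0.01477, T = 0.9852.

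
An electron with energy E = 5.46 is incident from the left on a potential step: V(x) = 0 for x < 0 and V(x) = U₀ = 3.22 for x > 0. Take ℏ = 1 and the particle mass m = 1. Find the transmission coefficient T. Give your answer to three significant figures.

The wavenumbers are k₁ = √(2mE)/ℏ = 3.305 on the left and k₂ = √(2m(E − U₀))/ℏ = 2.117 on the right.
Matching ψ and ψ′ at x = 0 gives r = (k₁ − k₂)/(k₁ + k₂), so R = r² = 0.04802 and T = 1 − R = 0.9520.

T = 0.952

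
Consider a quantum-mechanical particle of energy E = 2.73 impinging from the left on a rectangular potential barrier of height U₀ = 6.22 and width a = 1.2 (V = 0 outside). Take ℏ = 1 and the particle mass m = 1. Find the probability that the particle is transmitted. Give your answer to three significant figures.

E < U₀: inside the barrier ψ ∝ e^{±κx} with κ = √(2m(U₀ − E))/ℏ = 2.642.
κa = 3.170, sinh(κa) = 11.89.
Matching ψ, ψ′ at both faces gives T = [1 + U₀² sinh²(κa) / (4E(U₀ − E))]⁻¹ = 1/144.4 = 0.00692.

T = 0.00692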